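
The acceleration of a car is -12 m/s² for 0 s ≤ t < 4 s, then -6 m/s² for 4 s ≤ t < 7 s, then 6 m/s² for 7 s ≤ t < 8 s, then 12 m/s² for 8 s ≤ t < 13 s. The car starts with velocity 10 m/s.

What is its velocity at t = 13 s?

Δv equals the area under the a-t graph; then v = v₀ + Δv.
0–4 s: -12 × 4 = -48 m/s
4–7 s: -6 × 3 = -18 m/s
7–8 s: 6 × 1 = 6 m/s
8–13 s: 12 × 5 = 60 m/s
Δv = 0 m/s, so v(13) = 10 + (0) = 10 m/s.

10 m/s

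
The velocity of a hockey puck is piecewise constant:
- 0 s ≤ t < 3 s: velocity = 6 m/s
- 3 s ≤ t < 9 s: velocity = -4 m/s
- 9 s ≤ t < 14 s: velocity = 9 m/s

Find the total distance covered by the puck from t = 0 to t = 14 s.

87 m

Distance (not displacement) is the total path length: add the absolute areas under v-t.
0–3 s: |6| × 3 = 18 m
3–9 s: |-4| × 6 = 24 m
9–14 s: |9| × 5 = 45 m
Total distance = 87 m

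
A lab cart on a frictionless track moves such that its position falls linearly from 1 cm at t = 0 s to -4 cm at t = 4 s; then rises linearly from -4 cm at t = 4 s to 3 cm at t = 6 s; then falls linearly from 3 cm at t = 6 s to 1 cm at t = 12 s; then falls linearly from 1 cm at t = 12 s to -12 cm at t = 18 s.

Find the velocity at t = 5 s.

3.5 cm/s

Velocity is the slope of the x-t graph on 4–6 s: (3 − -4)/(6 − 4) = 3.5 cm/s.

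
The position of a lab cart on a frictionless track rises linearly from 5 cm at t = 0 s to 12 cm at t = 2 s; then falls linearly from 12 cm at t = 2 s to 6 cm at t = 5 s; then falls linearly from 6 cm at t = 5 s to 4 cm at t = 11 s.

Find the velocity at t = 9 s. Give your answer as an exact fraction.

-1/3 cm/s

Velocity is the slope of the x-t graph on 5–11 s: (4 − 6)/(11 − 5) = -1/3 cm/s.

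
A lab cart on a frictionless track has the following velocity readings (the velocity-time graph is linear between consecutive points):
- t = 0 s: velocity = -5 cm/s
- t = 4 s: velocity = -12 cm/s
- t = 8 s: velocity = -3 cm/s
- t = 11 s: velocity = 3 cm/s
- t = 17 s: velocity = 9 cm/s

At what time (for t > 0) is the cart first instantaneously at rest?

v changes sign on 8–11 s (from -3 to 3); the graph is linear there, so v = 0 at t = 8 + (3)·(11 − 8)/(3 − -3) = 9.5 s.

t = 9.5 s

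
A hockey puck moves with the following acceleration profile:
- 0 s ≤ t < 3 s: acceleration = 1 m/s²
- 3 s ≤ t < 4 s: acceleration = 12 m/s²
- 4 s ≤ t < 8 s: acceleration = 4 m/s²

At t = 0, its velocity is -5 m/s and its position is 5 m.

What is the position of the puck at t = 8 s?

70.5 m

On each constant-a segment, Δv = aΔt and Δx = v₀Δt + ½aΔt²; chain segment to segment.
0–3 s: v starts -5 m/s; Δx = -5·3 + ½·1·3² = -10.5 m; v ends -2 m/s.
3–4 s: v starts -2 m/s; Δx = -2·1 + ½·12·1² = 4 m; v ends 10 m/s.
4–8 s: v starts 10 m/s; Δx = 10·4 + ½·4·4² = 72 m; v ends 26 m/s.
x(8) = 5 + Σ Δx = 70.5 m.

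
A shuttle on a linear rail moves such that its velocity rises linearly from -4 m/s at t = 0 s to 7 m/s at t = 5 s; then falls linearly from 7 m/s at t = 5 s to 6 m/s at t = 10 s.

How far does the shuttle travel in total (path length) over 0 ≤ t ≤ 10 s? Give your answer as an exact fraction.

Distance (not displacement) is the total path length: add the absolute areas under v-t.
0–5 s: v = 0 at t = 20/11 s; triangle areas 40/11 + 245/22 = 325/22 m
5–10 s: |½(7 + 6)(5)| = 32.5 m
Total distance = 520/11 m

520/11 m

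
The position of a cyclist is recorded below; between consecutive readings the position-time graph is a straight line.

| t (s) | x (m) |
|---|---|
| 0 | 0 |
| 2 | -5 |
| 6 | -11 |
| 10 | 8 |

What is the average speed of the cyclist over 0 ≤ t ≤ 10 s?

3 m/s

Average speed = (total path length)/(elapsed time); on a piecewise-linear x-t graph the path length is Σ|Δx|.
0–2 s: |Δx| = |-5 − 0| = 5 m
2–6 s: |Δx| = |-11 − -5| = 6 m
6–10 s: |Δx| = |8 − -11| = 19 m
Total path = 30 m; average speed = 30/10 = 3 m/s.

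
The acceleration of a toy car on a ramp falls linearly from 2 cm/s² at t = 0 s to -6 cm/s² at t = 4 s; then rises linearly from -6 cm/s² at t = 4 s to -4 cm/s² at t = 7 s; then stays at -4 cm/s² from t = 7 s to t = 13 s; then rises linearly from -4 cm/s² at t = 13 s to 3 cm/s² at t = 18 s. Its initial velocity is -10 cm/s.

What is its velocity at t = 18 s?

-59.5 cm/s

Δv equals the area under the a-t graph; then v = v₀ + Δv.
0–4 s: ½(2 + -6)(4) = -8 cm/s
4–7 s: ½(-6 + -4)(3) = -15 cm/s
7–13 s: -4 × 6 = -24 cm/s
13–18 s: ½(-4 + 3)(5) = -2.5 cm/s
Δv = -49.5 cm/s, so v(18) = -10 + (-49.5) = -59.5 cm/s.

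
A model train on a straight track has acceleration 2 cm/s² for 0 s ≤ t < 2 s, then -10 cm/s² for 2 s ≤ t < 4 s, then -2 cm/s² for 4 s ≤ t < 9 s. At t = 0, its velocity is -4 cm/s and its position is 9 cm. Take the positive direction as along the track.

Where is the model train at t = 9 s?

On each constant-a segment, Δv = aΔt and Δx = v₀Δt + ½aΔt²; chain segment to segment.
0–2 s: v starts -4 cm/s; Δx = -4·2 + ½·2·2² = -4 cm; v ends 0 cm/s.
2–4 s: v starts 0 cm/s; Δx = 0·2 + ½·-10·2² = -20 cm; v ends -20 cm/s.
4–9 s: v starts -20 cm/s; Δx = -20·5 + ½·-2·5² = -125 cm; v ends -30 cm/s.
x(9) = 9 + Σ Δx = -140 cm.

-140 cm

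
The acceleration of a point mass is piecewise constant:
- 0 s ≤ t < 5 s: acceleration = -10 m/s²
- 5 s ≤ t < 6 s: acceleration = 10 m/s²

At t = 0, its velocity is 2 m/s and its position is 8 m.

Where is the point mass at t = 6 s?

On each constant-a segment, Δv = aΔt and Δx = v₀Δt + ½aΔt²; chain segment to segment.
0–5 s: v starts 2 m/s; Δx = 2·5 + ½·-10·5² = -115 m; v ends -48 m/s.
5–6 s: v starts -48 m/s; Δx = -48·1 + ½·10·1² = -43 m; v ends -38 m/s.
x(6) = 8 + Σ Δx = -150 m.

-150 m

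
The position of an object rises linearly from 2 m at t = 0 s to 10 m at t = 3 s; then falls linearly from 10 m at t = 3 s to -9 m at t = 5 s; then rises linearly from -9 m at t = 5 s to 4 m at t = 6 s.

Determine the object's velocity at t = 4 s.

-9.5 m/s

Velocity is the slope of the x-t graph on 3–5 s: (-9 − 10)/(5 − 3) = -9.5 m/s.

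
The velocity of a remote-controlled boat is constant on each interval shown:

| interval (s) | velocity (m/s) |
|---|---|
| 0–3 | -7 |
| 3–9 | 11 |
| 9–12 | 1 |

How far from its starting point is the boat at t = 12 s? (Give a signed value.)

Net displacement equals the area under the velocity-time graph (areas below the axis count negative).
0–3 s: -7 × 3 = -21 m
3–9 s: 11 × 6 = 66 m
9–12 s: 1 × 3 = 3 m
Net displacement = 48 m

48 m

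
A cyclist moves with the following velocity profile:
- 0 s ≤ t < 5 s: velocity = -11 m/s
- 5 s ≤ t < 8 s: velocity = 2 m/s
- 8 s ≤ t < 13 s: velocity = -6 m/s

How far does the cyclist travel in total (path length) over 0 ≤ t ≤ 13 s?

Total distance travelled is ∫|v| dt — sum the magnitudes of each area piece.
0–5 s: |-11| × 5 = 55 m
5–8 s: |2| × 3 = 6 m
8–13 s: |-6| × 5 = 30 m
Total distance = 91 m

91 m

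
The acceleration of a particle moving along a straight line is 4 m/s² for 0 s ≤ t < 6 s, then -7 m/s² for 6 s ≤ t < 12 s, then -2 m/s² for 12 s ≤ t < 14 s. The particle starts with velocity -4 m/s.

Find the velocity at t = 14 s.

-26 m/s

Δv equals the area under the a-t graph; then v = v₀ + Δv.
0–6 s: 4 × 6 = 24 m/s
6–12 s: -7 × 6 = -42 m/s
12–14 s: -2 × 2 = -4 m/s
Δv = -22 m/s, so v(14) = -4 + (-22) = -26 m/s.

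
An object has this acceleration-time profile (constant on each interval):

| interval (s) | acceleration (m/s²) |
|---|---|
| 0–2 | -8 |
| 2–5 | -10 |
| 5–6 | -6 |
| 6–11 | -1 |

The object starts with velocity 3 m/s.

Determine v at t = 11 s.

Δv equals the area under the a-t graph; then v = v₀ + Δv.
0–2 s: -8 × 2 = -16 m/s
2–5 s: -10 × 3 = -30 m/s
5–6 s: -6 × 1 = -6 m/s
6–11 s: -1 × 5 = -5 m/s
Δv = -57 m/s, so v(11) = 3 + (-57) = -54 m/s.

-54 m/s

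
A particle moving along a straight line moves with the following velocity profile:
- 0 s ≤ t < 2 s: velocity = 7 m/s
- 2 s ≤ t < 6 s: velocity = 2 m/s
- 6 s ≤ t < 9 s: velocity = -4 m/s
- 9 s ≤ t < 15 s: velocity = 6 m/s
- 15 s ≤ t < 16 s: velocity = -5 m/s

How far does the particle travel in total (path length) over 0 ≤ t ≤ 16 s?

Total distance travelled is ∫|v| dt — sum the magnitudes of each area piece.
0–2 s: |7| × 2 = 14 m
2–6 s: |2| × 4 = 8 m
6–9 s: |-4| × 3 = 12 m
9–15 s: |6| × 6 = 36 m
15–16 s: |-5| × 1 = 5 m
Total distance = 75 m

75 m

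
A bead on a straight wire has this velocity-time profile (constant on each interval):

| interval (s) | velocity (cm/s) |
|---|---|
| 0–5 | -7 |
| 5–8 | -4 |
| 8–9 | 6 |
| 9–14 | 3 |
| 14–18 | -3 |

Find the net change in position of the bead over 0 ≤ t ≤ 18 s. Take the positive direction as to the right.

Displacement is the signed area under the v-t curve.
0–5 s: -7 × 5 = -35 cm
5–8 s: -4 × 3 = -12 cm
8–9 s: 6 × 1 = 6 cm
9–14 s: 3 × 5 = 15 cm
14–18 s: -3 × 4 = -12 cm
Net displacement = -38 cm

-38 cm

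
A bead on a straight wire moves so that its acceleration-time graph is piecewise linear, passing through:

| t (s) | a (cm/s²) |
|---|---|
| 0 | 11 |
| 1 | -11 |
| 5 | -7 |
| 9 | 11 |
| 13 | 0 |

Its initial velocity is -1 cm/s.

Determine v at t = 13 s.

Δv equals the area under the a-t graph; then v = v₀ + Δv.
0–1 s: ½(11 + -11)(1) = 0 cm/s
1–5 s: ½(-11 + -7)(4) = -36 cm/s
5–9 s: ½(-7 + 11)(4) = 8 cm/s
9–13 s: ½(11 + 0)(4) = 22 cm/s
Δv = -6 cm/s, so v(13) = -1 + (-6) = -7 cm/s.

-7 cm/s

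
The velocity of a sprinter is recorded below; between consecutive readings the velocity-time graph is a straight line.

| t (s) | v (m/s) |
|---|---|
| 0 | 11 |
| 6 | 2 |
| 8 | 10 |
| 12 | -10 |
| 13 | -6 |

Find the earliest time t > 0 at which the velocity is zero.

t = 10 s

v changes sign on 8–12 s (from 10 to -10); the graph is linear there, so v = 0 at t = 8 + (-10)·(12 − 8)/(-10 − 10) = 10 s.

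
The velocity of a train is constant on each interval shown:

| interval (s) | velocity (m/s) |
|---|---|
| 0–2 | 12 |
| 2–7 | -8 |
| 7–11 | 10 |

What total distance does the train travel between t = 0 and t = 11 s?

104 m

Total distance travelled is ∫|v| dt — sum the magnitudes of each area piece.
0–2 s: |12| × 2 = 24 m
2–7 s: |-8| × 5 = 40 m
7–11 s: |10| × 4 = 40 m
Total distance = 104 m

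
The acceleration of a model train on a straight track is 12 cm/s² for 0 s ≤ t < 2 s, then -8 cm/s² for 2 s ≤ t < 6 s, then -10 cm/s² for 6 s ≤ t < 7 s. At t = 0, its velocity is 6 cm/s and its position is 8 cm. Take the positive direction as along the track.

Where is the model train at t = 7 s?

93 cm

On each constant-a segment, Δv = aΔt and Δx = v₀Δt + ½aΔt²; chain segment to segment.
0–2 s: v starts 6 cm/s; Δx = 6·2 + ½·12·2² = 36 cm; v ends 30 cm/s.
2–6 s: v starts 30 cm/s; Δx = 30·4 + ½·-8·4² = 56 cm; v ends -2 cm/s.
6–7 s: v starts -2 cm/s; Δx = -2·1 + ½·-10·1² = -7 cm; v ends -12 cm/s.
x(7) = 8 + Σ Δx = 93 cm.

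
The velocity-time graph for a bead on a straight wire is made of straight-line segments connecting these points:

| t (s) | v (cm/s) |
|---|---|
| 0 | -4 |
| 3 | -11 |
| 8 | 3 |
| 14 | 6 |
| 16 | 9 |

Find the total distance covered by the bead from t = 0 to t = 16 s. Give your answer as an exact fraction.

Distance (not displacement) is the total path length: add the absolute areas under v-t.
0–3 s: |½(-4 + -11)(3)| = 22.5 cm
3–8 s: v = 0 at t = 97/14 s; triangle areas 605/28 + 45/28 = 325/14 cm
8–14 s: |½(3 + 6)(6)| = 27 cm
14–16 s: |½(6 + 9)(2)| = 15 cm
Total distance = 614/7 cm

614/7 cm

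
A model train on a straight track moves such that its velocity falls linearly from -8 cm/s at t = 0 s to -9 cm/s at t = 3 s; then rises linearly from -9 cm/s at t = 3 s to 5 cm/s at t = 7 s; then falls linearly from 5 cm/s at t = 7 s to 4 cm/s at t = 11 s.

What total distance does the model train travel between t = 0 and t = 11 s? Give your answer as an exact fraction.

Distance (not displacement) is the total path length: add the absolute areas under v-t.
0–3 s: |½(-8 + -9)(3)| = 25.5 cm
3–7 s: v = 0 at t = 39/7 s; triangle areas 81/7 + 25/7 = 106/7 cm
7–11 s: |½(5 + 4)(4)| = 18 cm
Total distance = 821/14 cm

821/14 cm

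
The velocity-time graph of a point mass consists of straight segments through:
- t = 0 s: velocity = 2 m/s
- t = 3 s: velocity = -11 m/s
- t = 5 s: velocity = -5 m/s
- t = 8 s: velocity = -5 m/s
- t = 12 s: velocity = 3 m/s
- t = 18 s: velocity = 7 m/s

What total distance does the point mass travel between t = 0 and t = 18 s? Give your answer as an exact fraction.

1091/13 m

Distance (not displacement) is the total path length: add the absolute areas under v-t.
0–3 s: v = 0 at t = 6/13 s; triangle areas 6/13 + 363/26 = 375/26 m
3–5 s: |½(-11 + -5)(2)| = 16 m
5–8 s: |-5| × 3 = 15 m
8–12 s: v = 0 at t = 10.5 s; triangle areas 6.25 + 2.25 = 8.5 m
12–18 s: |½(3 + 7)(6)| = 30 m
Total distance = 1091/13 m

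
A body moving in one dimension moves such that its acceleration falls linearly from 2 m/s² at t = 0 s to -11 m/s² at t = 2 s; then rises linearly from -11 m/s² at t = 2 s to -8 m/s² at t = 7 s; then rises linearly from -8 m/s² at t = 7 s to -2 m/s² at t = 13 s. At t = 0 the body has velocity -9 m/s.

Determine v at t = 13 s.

Δv equals the area under the a-t graph; then v = v₀ + Δv.
0–2 s: ½(2 + -11)(2) = -9 m/s
2–7 s: ½(-11 + -8)(5) = -47.5 m/s
7–13 s: ½(-8 + -2)(6) = -30 m/s
Δv = -86.5 m/s, so v(13) = -9 + (-86.5) = -95.5 m/s.

-95.5 m/s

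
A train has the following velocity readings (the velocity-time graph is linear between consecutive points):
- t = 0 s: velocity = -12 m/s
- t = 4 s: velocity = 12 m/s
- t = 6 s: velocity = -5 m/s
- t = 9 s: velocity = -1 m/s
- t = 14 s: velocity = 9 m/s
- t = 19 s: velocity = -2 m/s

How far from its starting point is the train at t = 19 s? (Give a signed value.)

35.5 m

Net displacement equals the area under the velocity-time graph (areas below the axis count negative).
0–4 s: ½(-12 + 12)(4) = 0 m
4–6 s: ½(12 + -5)(2) = 7 m
6–9 s: ½(-5 + -1)(3) = -9 m
9–14 s: ½(-1 + 9)(5) = 20 m
14–19 s: ½(9 + -2)(5) = 17.5 m
Net displacement = 35.5 m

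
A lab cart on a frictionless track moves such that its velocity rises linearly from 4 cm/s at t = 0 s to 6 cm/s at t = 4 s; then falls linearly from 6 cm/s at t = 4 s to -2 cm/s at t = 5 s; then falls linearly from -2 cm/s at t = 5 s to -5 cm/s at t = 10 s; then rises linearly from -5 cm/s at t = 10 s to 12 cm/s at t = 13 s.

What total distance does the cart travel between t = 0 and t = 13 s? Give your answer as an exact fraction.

1867/34 cm

Distance (not displacement) is the total path length: add the absolute areas under v-t.
0–4 s: |½(4 + 6)(4)| = 20 cm
4–5 s: v = 0 at t = 4.75 s; triangle areas 2.25 + 0.25 = 2.5 cm
5–10 s: |½(-2 + -5)(5)| = 17.5 cm
10–13 s: v = 0 at t = 185/17 s; triangle areas 75/34 + 216/17 = 507/34 cm
Total distance = 1867/34 cm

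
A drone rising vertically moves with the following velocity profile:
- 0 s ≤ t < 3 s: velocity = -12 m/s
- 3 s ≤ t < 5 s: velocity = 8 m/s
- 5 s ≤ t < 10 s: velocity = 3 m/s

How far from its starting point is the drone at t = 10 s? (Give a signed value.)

-5 m

Net displacement equals the area under the velocity-time graph (areas below the axis count negative).
0–3 s: -12 × 3 = -36 m
3–5 s: 8 × 2 = 16 m
5–10 s: 3 × 5 = 15 m
Net displacement = -5 m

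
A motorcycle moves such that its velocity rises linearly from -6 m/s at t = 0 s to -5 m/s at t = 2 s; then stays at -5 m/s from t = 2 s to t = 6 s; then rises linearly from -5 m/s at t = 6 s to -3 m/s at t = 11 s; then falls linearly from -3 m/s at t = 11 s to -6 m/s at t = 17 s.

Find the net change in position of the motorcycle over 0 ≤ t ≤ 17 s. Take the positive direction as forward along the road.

Displacement is the signed area under the v-t curve.
0–2 s: ½(-6 + -5)(2) = -11 m
2–6 s: -5 × 4 = -20 m
6–11 s: ½(-5 + -3)(5) = -20 m
11–17 s: ½(-3 + -6)(6) = -27 m
Net displacement = -78 m

-78 m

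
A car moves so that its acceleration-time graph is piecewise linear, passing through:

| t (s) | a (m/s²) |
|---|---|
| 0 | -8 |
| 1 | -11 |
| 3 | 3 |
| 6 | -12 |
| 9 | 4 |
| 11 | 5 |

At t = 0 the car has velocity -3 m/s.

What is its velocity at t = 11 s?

-37 m/s

Δv equals the area under the a-t graph; then v = v₀ + Δv.
0–1 s: ½(-8 + -11)(1) = -9.5 m/s
1–3 s: ½(-11 + 3)(2) = -8 m/s
3–6 s: ½(3 + -12)(3) = -13.5 m/s
6–9 s: ½(-12 + 4)(3) = -12 m/s
9–11 s: ½(4 + 5)(2) = 9 m/s
Δv = -34 m/s, so v(11) = -3 + (-34) = -37 m/s.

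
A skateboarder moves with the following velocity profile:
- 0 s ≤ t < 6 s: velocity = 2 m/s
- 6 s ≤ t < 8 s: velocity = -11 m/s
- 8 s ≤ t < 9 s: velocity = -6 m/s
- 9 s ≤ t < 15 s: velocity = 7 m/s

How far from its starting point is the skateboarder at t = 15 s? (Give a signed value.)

26 m

Net displacement equals the area under the velocity-time graph (areas below the axis count negative).
0–6 s: 2 × 6 = 12 m
6–8 s: -11 × 2 = -22 m
8–9 s: -6 × 1 = -6 m
9–15 s: 7 × 6 = 42 m
Net displacement = 26 m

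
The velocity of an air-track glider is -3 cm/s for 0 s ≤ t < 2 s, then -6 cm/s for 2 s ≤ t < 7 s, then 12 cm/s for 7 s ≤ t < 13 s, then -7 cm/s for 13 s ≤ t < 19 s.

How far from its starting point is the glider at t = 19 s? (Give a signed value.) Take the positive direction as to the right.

Net displacement equals the area under the velocity-time graph (areas below the axis count negative).
0–2 s: -3 × 2 = -6 cm
2–7 s: -6 × 5 = -30 cm
7–13 s: 12 × 6 = 72 cm
13–19 s: -7 × 6 = -42 cm
Net displacement = -6 cm

-6 cm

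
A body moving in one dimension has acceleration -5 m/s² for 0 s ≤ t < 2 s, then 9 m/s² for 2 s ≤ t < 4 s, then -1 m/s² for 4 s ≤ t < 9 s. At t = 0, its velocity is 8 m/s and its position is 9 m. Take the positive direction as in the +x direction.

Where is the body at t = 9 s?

96.5 m

On each constant-a segment, Δv = aΔt and Δx = v₀Δt + ½aΔt²; chain segment to segment.
0–2 s: v starts 8 m/s; Δx = 8·2 + ½·-5·2² = 6 m; v ends -2 m/s.
2–4 s: v starts -2 m/s; Δx = -2·2 + ½·9·2² = 14 m; v ends 16 m/s.
4–9 s: v starts 16 m/s; Δx = 16·5 + ½·-1·5² = 67.5 m; v ends 11 m/s.
x(9) = 9 + Σ Δx = 96.5 m.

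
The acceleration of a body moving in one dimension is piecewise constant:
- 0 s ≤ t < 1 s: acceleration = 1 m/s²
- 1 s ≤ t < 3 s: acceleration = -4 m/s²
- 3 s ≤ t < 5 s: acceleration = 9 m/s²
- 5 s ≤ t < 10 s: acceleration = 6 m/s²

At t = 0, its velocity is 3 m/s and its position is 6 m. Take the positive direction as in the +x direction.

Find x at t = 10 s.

164.5 m

On each constant-a segment, Δv = aΔt and Δx = v₀Δt + ½aΔt²; chain segment to segment.
0–1 s: v starts 3 m/s; Δx = 3·1 + ½·1·1² = 3.5 m; v ends 4 m/s.
1–3 s: v starts 4 m/s; Δx = 4·2 + ½·-4·2² = 0 m; v ends -4 m/s.
3–5 s: v starts -4 m/s; Δx = -4·2 + ½·9·2² = 10 m; v ends 14 m/s.
5–10 s: v starts 14 m/s; Δx = 14·5 + ½·6·5² = 145 m; v ends 44 m/s.
x(10) = 6 + Σ Δx = 164.5 m.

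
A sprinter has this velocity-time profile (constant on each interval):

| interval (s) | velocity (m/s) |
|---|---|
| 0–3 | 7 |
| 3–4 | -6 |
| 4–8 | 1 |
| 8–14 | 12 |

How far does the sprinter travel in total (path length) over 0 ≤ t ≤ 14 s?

103 m

Total distance travelled is ∫|v| dt — sum the magnitudes of each area piece.
0–3 s: |7| × 3 = 21 m
3–4 s: |-6| × 1 = 6 m
4–8 s: |1| × 4 = 4 m
8–14 s: |12| × 6 = 72 m
Total distance = 103 m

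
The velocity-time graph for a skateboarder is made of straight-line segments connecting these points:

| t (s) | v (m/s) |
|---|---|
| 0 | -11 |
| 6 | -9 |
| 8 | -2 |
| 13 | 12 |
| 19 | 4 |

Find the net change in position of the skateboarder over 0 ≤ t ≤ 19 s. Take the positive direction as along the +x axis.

Displacement is the signed area under the v-t curve.
0–6 s: ½(-11 + -9)(6) = -60 m
6–8 s: ½(-9 + -2)(2) = -11 m
8–13 s: ½(-2 + 12)(5) = 25 m
13–19 s: ½(12 + 4)(6) = 48 m
Net displacement = 2 m

2 m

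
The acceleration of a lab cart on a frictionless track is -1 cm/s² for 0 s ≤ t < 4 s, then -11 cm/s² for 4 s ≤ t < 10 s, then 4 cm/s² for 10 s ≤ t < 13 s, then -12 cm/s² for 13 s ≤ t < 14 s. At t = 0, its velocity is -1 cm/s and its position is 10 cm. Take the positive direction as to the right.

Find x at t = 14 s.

-490 cm

On each constant-a segment, Δv = aΔt and Δx = v₀Δt + ½aΔt²; chain segment to segment.
0–4 s: v starts -1 cm/s; Δx = -1·4 + ½·-1·4² = -12 cm; v ends -5 cm/s.
4–10 s: v starts -5 cm/s; Δx = -5·6 + ½·-11·6² = -228 cm; v ends -71 cm/s.
10–13 s: v starts -71 cm/s; Δx = -71·3 + ½·4·3² = -195 cm; v ends -59 cm/s.
13–14 s: v starts -59 cm/s; Δx = -59·1 + ½·-12·1² = -65 cm; v ends -71 cm/s.
x(14) = 10 + Σ Δx = -490 cm.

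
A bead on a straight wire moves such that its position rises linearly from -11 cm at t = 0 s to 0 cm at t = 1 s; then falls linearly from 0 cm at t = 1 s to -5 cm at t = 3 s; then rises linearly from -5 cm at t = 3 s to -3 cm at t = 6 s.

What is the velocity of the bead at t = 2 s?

Velocity is the slope of the x-t graph on 1–3 s: (-5 − 0)/(3 − 1) = -2.5 cm/s.

-2.5 cm/s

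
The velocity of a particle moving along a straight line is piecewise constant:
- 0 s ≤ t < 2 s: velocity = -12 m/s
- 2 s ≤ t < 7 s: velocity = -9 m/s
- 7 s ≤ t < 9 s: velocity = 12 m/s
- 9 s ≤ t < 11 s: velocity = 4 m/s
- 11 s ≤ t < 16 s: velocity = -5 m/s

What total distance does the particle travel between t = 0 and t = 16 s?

Distance (not displacement) is the total path length: add the absolute areas under v-t.
0–2 s: |-12| × 2 = 24 m
2–7 s: |-9| × 5 = 45 m
7–9 s: |12| × 2 = 24 m
9–11 s: |4| × 2 = 8 m
11–16 s: |-5| × 5 = 25 m
Total distance = 126 m

126 m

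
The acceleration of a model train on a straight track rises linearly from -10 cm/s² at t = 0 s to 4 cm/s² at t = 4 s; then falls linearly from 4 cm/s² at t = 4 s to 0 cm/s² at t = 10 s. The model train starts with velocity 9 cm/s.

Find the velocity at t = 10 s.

Δv equals the area under the a-t graph; then v = v₀ + Δv.
0–4 s: ½(-10 + 4)(4) = -12 cm/s
4–10 s: ½(4 + 0)(6) = 12 cm/s
Δv = 0 cm/s, so v(10) = 9 + (0) = 9 cm/s.

9 cm/s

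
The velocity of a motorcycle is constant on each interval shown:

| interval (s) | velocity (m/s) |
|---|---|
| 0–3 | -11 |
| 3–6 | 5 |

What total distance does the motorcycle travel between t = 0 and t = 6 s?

48 m

Distance (not displacement) is the total path length: add the absolute areas under v-t.
0–3 s: |-11| × 3 = 33 m
3–6 s: |5| × 3 = 15 m
Total distance = 48 m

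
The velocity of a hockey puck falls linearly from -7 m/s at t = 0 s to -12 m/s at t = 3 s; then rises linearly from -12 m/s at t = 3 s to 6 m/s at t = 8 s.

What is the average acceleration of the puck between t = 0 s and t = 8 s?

1.625 m/s²

Average acceleration = Δv/Δt = (6 − -7)/(8 − 0) = 1.625 m/s².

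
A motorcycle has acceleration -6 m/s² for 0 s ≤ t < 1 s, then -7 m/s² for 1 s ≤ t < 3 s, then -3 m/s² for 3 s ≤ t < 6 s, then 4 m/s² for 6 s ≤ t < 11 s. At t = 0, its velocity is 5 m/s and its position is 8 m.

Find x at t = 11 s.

On each constant-a segment, Δv = aΔt and Δx = v₀Δt + ½aΔt²; chain segment to segment.
0–1 s: v starts 5 m/s; Δx = 5·1 + ½·-6·1² = 2 m; v ends -1 m/s.
1–3 s: v starts -1 m/s; Δx = -1·2 + ½·-7·2² = -16 m; v ends -15 m/s.
3–6 s: v starts -15 m/s; Δx = -15·3 + ½·-3·3² = -58.5 m; v ends -24 m/s.
6–11 s: v starts -24 m/s; Δx = -24·5 + ½·4·5² = -70 m; v ends -4 m/s.
x(11) = 8 + Σ Δx = -134.5 m.

-134.5 m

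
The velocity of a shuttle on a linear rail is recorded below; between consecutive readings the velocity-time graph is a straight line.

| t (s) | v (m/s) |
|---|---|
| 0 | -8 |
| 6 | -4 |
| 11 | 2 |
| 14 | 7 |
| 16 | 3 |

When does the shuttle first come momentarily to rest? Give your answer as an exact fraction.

t = 28/3 s

v changes sign on 6–11 s (from -4 to 2); the graph is linear there, so v = 0 at t = 6 + (4)·(11 − 6)/(2 − -4) = 28/3 s.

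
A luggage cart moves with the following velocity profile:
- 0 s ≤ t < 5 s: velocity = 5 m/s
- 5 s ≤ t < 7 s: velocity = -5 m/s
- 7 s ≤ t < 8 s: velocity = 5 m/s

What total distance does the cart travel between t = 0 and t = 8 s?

40 m

Total distance travelled is ∫|v| dt — sum the magnitudes of each area piece.
0–5 s: |5| × 5 = 25 m
5–7 s: |-5| × 2 = 10 m
7–8 s: |5| × 1 = 5 m
Total distance = 40 m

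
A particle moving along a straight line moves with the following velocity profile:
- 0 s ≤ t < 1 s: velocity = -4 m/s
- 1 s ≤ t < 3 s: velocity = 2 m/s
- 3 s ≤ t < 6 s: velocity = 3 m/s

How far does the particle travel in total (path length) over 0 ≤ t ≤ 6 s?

Distance (not displacement) is the total path length: add the absolute areas under v-t.
0–1 s: |-4| × 1 = 4 m
1–3 s: |2| × 2 = 4 m
3–6 s: |3| × 3 = 9 m
Total distance = 17 m

17 m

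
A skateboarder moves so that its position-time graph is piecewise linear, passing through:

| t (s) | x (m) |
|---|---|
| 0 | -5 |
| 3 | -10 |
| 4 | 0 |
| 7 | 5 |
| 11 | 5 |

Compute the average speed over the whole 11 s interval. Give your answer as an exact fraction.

20/11 m/s

Average speed = (total path length)/(elapsed time); on a piecewise-linear x-t graph the path length is Σ|Δx|.
0–3 s: |Δx| = |-10 − -5| = 5 m
3–4 s: |Δx| = |0 − -10| = 10 m
4–7 s: |Δx| = |5 − 0| = 5 m
7–11 s: |Δx| = |5 − 5| = 0 m
Total path = 20 m; average speed = 20/11 = 20/11 m/s.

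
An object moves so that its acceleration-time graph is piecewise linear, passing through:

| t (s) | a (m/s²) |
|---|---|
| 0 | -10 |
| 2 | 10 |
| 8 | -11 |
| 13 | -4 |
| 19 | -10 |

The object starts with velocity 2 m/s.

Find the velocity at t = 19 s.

Δv equals the area under the a-t graph; then v = v₀ + Δv.
0–2 s: ½(-10 + 10)(2) = 0 m/s
2–8 s: ½(10 + -11)(6) = -3 m/s
8–13 s: ½(-11 + -4)(5) = -37.5 m/s
13–19 s: ½(-4 + -10)(6) = -42 m/s
Δv = -82.5 m/s, so v(19) = 2 + (-82.5) = -80.5 m/s.

-80.5 m/s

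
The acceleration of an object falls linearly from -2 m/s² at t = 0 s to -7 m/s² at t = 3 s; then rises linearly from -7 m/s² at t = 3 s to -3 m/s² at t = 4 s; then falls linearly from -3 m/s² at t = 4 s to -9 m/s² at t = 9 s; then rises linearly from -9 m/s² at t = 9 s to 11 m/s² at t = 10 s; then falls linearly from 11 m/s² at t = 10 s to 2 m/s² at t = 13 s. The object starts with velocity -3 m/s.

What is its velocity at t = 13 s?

-31 m/s

Δv equals the area under the a-t graph; then v = v₀ + Δv.
0–3 s: ½(-2 + -7)(3) = -13.5 m/s
3–4 s: ½(-7 + -3)(1) = -5 m/s
4–9 s: ½(-3 + -9)(5) = -30 m/s
9–10 s: ½(-9 + 11)(1) = 1 m/s
10–13 s: ½(11 + 2)(3) = 19.5 m/s
Δv = -28 m/s, so v(13) = -3 + (-28) = -31 m/s.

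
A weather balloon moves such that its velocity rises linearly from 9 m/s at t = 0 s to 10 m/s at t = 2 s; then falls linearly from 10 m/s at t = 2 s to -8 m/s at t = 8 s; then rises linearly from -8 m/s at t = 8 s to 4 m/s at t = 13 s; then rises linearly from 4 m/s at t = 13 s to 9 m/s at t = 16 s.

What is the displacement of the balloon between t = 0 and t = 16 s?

Net displacement equals the area under the velocity-time graph (areas below the axis count negative).
0–2 s: ½(9 + 10)(2) = 19 m
2–8 s: ½(10 + -8)(6) = 6 m
8–13 s: ½(-8 + 4)(5) = -10 m
13–16 s: ½(4 + 9)(3) = 19.5 m
Net displacement = 34.5 m

34.5 m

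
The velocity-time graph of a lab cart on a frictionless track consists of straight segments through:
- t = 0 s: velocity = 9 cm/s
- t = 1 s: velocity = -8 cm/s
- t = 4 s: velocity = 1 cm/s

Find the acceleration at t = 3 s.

Acceleration is the slope of the v-t graph on 1–4 s: (1 − -8)/(4 − 1) = 3 cm/s².

3 cm/s²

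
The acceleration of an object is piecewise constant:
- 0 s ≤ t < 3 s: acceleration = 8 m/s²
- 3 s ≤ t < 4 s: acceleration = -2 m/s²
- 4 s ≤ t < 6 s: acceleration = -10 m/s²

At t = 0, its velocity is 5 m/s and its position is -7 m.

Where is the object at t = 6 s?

106 m

On each constant-a segment, Δv = aΔt and Δx = v₀Δt + ½aΔt²; chain segment to segment.
0–3 s: v starts 5 m/s; Δx = 5·3 + ½·8·3² = 51 m; v ends 29 m/s.
3–4 s: v starts 29 m/s; Δx = 29·1 + ½·-2·1² = 28 m; v ends 27 m/s.
4–6 s: v starts 27 m/s; Δx = 27·2 + ½·-10·2² = 34 m; v ends 7 m/s.
x(6) = -7 + Σ Δx = 106 m.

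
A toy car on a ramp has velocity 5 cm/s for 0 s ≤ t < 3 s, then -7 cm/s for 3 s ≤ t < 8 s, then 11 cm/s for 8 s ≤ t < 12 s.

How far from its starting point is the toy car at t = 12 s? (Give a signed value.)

Net displacement equals the area under the velocity-time graph (areas below the axis count negative).
0–3 s: 5 × 3 = 15 cm
3–8 s: -7 × 5 = -35 cm
8–12 s: 11 × 4 = 44 cm
Net displacement = 24 cm

24 cm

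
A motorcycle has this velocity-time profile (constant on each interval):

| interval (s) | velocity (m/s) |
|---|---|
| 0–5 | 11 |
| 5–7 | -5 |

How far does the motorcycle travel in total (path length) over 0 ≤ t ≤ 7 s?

65 m

Total distance travelled is ∫|v| dt — sum the magnitudes of each area piece.
0–5 s: |11| × 5 = 55 m
5–7 s: |-5| × 2 = 10 m
Total distance = 65 m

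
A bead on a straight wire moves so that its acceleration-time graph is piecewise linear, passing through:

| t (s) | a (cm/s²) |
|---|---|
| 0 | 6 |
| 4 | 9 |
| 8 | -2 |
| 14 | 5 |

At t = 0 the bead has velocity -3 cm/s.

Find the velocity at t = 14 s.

50 cm/s

Δv equals the area under the a-t graph; then v = v₀ + Δv.
0–4 s: ½(6 + 9)(4) = 30 cm/s
4–8 s: ½(9 + -2)(4) = 14 cm/s
8–14 s: ½(-2 + 5)(6) = 9 cm/s
Δv = 53 cm/s, so v(14) = -3 + (53) = 50 cm/s.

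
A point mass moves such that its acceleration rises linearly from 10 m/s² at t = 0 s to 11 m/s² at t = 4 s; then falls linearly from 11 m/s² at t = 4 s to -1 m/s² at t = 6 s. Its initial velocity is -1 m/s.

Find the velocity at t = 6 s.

51 m/s

Δv equals the area under the a-t graph; then v = v₀ + Δv.
0–4 s: ½(10 + 11)(4) = 42 m/s
4–6 s: ½(11 + -1)(2) = 10 m/s
Δv = 52 m/s, so v(6) = -1 + (52) = 51 m/s.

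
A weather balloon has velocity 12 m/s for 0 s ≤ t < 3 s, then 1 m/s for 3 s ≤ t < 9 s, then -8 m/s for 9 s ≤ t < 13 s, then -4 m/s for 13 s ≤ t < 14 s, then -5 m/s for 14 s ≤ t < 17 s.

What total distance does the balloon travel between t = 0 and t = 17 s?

Total distance travelled is ∫|v| dt — sum the magnitudes of each area piece.
0–3 s: |12| × 3 = 36 m
3–9 s: |1| × 6 = 6 m
9–13 s: |-8| × 4 = 32 m
13–14 s: |-4| × 1 = 4 m
14–17 s: |-5| × 3 = 15 m
Total distance = 93 m

93 m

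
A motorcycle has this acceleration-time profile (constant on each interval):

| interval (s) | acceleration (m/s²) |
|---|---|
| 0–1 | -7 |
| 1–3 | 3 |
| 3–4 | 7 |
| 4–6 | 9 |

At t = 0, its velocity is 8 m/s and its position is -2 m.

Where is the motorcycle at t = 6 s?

67 m

On each constant-a segment, Δv = aΔt and Δx = v₀Δt + ½aΔt²; chain segment to segment.
0–1 s: v starts 8 m/s; Δx = 8·1 + ½·-7·1² = 4.5 m; v ends 1 m/s.
1–3 s: v starts 1 m/s; Δx = 1·2 + ½·3·2² = 8 m; v ends 7 m/s.
3–4 s: v starts 7 m/s; Δx = 7·1 + ½·7·1² = 10.5 m; v ends 14 m/s.
4–6 s: v starts 14 m/s; Δx = 14·2 + ½·9·2² = 46 m; v ends 32 m/s.
x(6) = -2 + Σ Δx = 67 m.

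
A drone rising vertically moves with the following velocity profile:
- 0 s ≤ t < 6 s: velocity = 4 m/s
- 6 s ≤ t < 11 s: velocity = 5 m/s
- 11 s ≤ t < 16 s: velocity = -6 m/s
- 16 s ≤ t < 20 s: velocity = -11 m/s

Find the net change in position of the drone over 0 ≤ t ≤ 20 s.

Displacement is the signed area under the v-t curve.
0–6 s: 4 × 6 = 24 m
6–11 s: 5 × 5 = 25 m
11–16 s: -6 × 5 = -30 m
16–20 s: -11 × 4 = -44 m
Net displacement = -25 m

-25 m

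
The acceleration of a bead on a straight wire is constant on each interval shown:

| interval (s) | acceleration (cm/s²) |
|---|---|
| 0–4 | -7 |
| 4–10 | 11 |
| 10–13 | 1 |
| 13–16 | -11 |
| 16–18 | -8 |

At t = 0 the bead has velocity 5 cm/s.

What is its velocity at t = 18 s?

Δv equals the area under the a-t graph; then v = v₀ + Δv.
0–4 s: -7 × 4 = -28 cm/s
4–10 s: 11 × 6 = 66 cm/s
10–13 s: 1 × 3 = 3 cm/s
13–16 s: -11 × 3 = -33 cm/s
16–18 s: -8 × 2 = -16 cm/s
Δv = -8 cm/s, so v(18) = 5 + (-8) = -3 cm/s.

-3 cm/s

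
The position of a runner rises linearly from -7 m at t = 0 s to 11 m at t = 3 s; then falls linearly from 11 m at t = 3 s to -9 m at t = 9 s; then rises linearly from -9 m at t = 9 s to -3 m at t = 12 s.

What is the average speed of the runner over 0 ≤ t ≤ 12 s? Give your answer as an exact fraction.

Average speed = (total path length)/(elapsed time); on a piecewise-linear x-t graph the path length is Σ|Δx|.
0–3 s: |Δx| = |11 − -7| = 18 m
3–9 s: |Δx| = |-9 − 11| = 20 m
9–12 s: |Δx| = |-3 − -9| = 6 m
Total path = 44 m; average speed = 44/12 = 11/3 m/s.

11/3 m/s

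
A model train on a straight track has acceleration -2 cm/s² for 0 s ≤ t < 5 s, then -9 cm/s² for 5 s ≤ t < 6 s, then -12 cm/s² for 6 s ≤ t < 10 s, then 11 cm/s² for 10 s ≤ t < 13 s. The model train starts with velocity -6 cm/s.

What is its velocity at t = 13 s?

Δv equals the area under the a-t graph; then v = v₀ + Δv.
0–5 s: -2 × 5 = -10 cm/s
5–6 s: -9 × 1 = -9 cm/s
6–10 s: -12 × 4 = -48 cm/s
10–13 s: 11 × 3 = 33 cm/s
Δv = -34 cm/s, so v(13) = -6 + (-34) = -40 cm/s.

-40 cm/s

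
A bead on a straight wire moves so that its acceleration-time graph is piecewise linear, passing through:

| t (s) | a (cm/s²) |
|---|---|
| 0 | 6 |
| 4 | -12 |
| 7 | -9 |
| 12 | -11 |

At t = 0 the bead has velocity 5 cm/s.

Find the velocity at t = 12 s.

-88.5 cm/s

Δv equals the area under the a-t graph; then v = v₀ + Δv.
0–4 s: ½(6 + -12)(4) = -12 cm/s
4–7 s: ½(-12 + -9)(3) = -31.5 cm/s
7–12 s: ½(-9 + -11)(5) = -50 cm/s
Δv = -93.5 cm/s, so v(12) = 5 + (-93.5) = -88.5 cm/s.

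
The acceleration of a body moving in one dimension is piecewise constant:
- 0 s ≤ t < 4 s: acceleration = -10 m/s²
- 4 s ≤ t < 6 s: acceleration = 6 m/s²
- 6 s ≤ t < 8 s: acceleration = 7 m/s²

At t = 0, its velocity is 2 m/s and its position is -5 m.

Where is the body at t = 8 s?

-179 m

On each constant-a segment, Δv = aΔt and Δx = v₀Δt + ½aΔt²; chain segment to segment.
0–4 s: v starts 2 m/s; Δx = 2·4 + ½·-10·4² = -72 m; v ends -38 m/s.
4–6 s: v starts -38 m/s; Δx = -38·2 + ½·6·2² = -64 m; v ends -26 m/s.
6–8 s: v starts -26 m/s; Δx = -26·2 + ½·7·2² = -38 m; v ends -12 m/s.
x(8) = -5 + Σ Δx = -179 m.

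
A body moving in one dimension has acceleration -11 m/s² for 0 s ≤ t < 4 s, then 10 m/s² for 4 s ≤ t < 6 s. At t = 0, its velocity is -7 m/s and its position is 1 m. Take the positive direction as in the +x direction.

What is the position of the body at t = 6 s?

-197 m

On each constant-a segment, Δv = aΔt and Δx = v₀Δt + ½aΔt²; chain segment to segment.
0–4 s: v starts -7 m/s; Δx = -7·4 + ½·-11·4² = -116 m; v ends -51 m/s.
4–6 s: v starts -51 m/s; Δx = -51·2 + ½·10·2² = -82 m; v ends -31 m/s.
x(6) = 1 + Σ Δx = -197 m.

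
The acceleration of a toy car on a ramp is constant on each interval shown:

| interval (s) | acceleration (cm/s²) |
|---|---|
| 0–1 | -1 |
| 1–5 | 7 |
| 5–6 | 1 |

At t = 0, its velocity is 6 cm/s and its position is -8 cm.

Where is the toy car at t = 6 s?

On each constant-a segment, Δv = aΔt and Δx = v₀Δt + ½aΔt²; chain segment to segment.
0–1 s: v starts 6 cm/s; Δx = 6·1 + ½·-1·1² = 5.5 cm; v ends 5 cm/s.
1–5 s: v starts 5 cm/s; Δx = 5·4 + ½·7·4² = 76 cm; v ends 33 cm/s.
5–6 s: v starts 33 cm/s; Δx = 33·1 + ½·1·1² = 33.5 cm; v ends 34 cm/s.
x(6) = -8 + Σ Δx = 107 cm.

107 cm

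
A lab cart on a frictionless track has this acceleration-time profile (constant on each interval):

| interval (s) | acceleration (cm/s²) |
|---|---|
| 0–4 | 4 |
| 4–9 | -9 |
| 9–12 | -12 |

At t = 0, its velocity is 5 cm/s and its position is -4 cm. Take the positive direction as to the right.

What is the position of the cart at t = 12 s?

On each constant-a segment, Δv = aΔt and Δx = v₀Δt + ½aΔt²; chain segment to segment.
0–4 s: v starts 5 cm/s; Δx = 5·4 + ½·4·4² = 52 cm; v ends 21 cm/s.
4–9 s: v starts 21 cm/s; Δx = 21·5 + ½·-9·5² = -7.5 cm; v ends -24 cm/s.
9–12 s: v starts -24 cm/s; Δx = -24·3 + ½·-12·3² = -126 cm; v ends -60 cm/s.
x(12) = -4 + Σ Δx = -85.5 cm.

-85.5 cm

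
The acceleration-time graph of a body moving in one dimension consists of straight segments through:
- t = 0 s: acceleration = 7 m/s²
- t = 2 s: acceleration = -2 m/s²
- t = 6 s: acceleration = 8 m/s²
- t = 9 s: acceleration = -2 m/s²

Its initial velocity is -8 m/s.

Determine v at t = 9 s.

Δv equals the area under the a-t graph; then v = v₀ + Δv.
0–2 s: ½(7 + -2)(2) = 5 m/s
2–6 s: ½(-2 + 8)(4) = 12 m/s
6–9 s: ½(8 + -2)(3) = 9 m/s
Δv = 26 m/s, so v(9) = -8 + (26) = 18 m/s.

18 m/s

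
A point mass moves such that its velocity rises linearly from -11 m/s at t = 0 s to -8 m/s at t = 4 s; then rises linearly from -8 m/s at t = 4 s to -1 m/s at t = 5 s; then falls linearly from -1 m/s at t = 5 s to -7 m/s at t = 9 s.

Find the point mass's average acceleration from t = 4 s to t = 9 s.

0.2 m/s²

Average acceleration = Δv/Δt = (-7 − -8)/(9 − 4) = 0.2 m/s².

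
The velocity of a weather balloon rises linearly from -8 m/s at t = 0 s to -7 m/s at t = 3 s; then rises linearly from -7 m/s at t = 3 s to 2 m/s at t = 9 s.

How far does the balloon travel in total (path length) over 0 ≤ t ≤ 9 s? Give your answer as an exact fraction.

241/6 m

Total distance travelled is ∫|v| dt — sum the magnitudes of each area piece.
0–3 s: |½(-8 + -7)(3)| = 22.5 m
3–9 s: v = 0 at t = 23/3 s; triangle areas 49/3 + 4/3 = 53/3 m
Total distance = 241/6 m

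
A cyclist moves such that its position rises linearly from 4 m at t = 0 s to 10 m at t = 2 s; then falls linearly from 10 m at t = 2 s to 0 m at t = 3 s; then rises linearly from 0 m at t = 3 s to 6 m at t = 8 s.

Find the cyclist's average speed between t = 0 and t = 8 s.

Average speed = (total path length)/(elapsed time); on a piecewise-linear x-t graph the path length is Σ|Δx|.
0–2 s: |Δx| = |10 − 4| = 6 m
2–3 s: |Δx| = |0 − 10| = 10 m
3–8 s: |Δx| = |6 − 0| = 6 m
Total path = 22 m; average speed = 22/8 = 2.75 m/s.

2.75 m/s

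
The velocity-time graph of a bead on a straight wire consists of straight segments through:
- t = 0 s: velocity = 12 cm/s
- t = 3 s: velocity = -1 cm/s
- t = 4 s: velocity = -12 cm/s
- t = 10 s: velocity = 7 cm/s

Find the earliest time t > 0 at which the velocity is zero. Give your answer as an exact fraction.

t = 36/13 s

v changes sign on 0–3 s (from 12 to -1); the graph is linear there, so v = 0 at t = 0 + (-12)·(3 − 0)/(-1 − 12) = 36/13 s.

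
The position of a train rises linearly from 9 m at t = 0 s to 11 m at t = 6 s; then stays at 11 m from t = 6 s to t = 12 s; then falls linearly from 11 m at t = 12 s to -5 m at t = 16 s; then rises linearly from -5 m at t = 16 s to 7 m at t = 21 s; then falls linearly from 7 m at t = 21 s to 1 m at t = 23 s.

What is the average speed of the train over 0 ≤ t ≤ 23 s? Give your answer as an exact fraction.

36/23 m/s

Average speed = (total path length)/(elapsed time); on a piecewise-linear x-t graph the path length is Σ|Δx|.
0–6 s: |Δx| = |11 − 9| = 2 m
6–12 s: |Δx| = |11 − 11| = 0 m
12–16 s: |Δx| = |-5 − 11| = 16 m
16–21 s: |Δx| = |7 − -5| = 12 m
21–23 s: |Δx| = |1 − 7| = 6 m
Total path = 36 m; average speed = 36/23 = 36/23 m/s.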